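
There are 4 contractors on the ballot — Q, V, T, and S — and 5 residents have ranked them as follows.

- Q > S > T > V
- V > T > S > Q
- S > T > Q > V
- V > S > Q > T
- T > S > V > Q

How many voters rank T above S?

Ballots ranking T above S: 2.
Ballots ranking S above T: 3.
So 2 of 5 voters prefer T to S.

2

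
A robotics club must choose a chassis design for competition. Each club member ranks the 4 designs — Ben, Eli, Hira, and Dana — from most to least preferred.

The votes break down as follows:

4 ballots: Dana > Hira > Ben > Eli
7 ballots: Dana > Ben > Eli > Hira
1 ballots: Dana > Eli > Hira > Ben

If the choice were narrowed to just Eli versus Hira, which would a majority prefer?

Eli

Ballots ranking Eli above Hira: 7+1 = 8.
Ballots ranking Hira above Eli: 4.
Eli wins the head-to-head, 8–4.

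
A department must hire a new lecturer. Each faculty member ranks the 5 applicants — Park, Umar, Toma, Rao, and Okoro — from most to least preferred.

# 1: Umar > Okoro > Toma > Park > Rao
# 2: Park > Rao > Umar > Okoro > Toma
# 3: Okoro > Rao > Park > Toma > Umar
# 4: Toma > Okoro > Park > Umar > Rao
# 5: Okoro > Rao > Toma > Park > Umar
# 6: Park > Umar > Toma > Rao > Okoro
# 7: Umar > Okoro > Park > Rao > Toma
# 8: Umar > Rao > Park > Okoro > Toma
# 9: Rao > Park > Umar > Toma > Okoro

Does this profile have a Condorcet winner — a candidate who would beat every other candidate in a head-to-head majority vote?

No

Head-to-head results (9 voters total):
Park vs Umar: Park wins 6–3.
Park vs Toma: Park wins 6–3.
Park vs Rao: Park wins 5–4.
Park vs Okoro: Okoro wins 5–4.
Umar vs Toma: Umar wins 6–3.
Umar vs Rao: Umar wins 5–4.
Umar vs Okoro: Umar wins 6–3.
Toma vs Rao: Rao wins 6–3.
Toma vs Okoro: Okoro wins 6–3.
Rao vs Okoro: Okoro wins 5–4.
No candidate beats all others: Park beats Umar beats Okoro beats Park, a majority cycle.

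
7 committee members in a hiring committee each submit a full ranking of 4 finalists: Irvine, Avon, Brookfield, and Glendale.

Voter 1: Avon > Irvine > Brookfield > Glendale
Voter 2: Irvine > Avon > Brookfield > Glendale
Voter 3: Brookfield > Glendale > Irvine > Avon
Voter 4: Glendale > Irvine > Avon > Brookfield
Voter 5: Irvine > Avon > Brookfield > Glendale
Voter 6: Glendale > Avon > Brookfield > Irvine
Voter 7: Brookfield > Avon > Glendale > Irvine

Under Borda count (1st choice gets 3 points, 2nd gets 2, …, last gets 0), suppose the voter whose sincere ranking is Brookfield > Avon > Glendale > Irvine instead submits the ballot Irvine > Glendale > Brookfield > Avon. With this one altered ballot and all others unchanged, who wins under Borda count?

Irvine

Borda totals with the altered ballot: Irvine 14, Avon 10, Brookfield 8, Glendale 10.
The switch changes the winner from Avon to Irvine.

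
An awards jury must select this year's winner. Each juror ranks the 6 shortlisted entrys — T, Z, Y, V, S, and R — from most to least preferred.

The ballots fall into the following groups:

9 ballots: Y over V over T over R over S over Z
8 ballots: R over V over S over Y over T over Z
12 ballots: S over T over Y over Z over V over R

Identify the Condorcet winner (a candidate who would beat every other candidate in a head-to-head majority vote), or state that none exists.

Head-to-head results (29 voters total):
T vs Z: T wins 29–0.
T vs Y: Y wins 17–12.
T vs V: V wins 17–12.
T vs S: S wins 20–9.
T vs R: T wins 21–8.
Z vs Y: Y wins 29–0.
Z vs V: V wins 17–12.
Z vs S: S wins 29–0.
Z vs R: R wins 17–12.
Y vs V: Y wins 21–8.
Y vs S: S wins 20–9.
Y vs R: Y wins 21–8.
V vs S: V wins 17–12.
V vs R: V wins 21–8.
S vs R: R wins 17–12.
No candidate beats all others: T beats R beats S beats T, a majority cycle.

There is no Condorcet winner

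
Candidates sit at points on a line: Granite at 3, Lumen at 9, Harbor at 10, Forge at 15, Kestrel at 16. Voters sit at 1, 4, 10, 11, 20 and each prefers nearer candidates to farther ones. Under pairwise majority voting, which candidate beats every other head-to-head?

Harbor

With single-peaked preferences on a line, the Condorcet winner is the candidate closest to the median voter.
The median voter (position 10) is closest to Harbor at 10.
Check: Harbor vs Kestrel — voters closer to Harbor: 4 of 5.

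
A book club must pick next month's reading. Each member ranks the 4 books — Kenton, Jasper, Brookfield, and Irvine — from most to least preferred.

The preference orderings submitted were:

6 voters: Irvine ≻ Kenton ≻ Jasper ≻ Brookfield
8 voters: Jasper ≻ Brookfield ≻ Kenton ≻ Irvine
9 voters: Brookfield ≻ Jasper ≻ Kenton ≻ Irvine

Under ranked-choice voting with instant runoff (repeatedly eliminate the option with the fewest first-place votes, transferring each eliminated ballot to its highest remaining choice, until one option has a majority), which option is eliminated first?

Kenton

Round 1: Brookfield 9, Jasper 8, Irvine 6, Kenton 0. Kenton has the fewest and is eliminated.
Round 2: Brookfield 9, Jasper 8, Irvine 6. Irvine has the fewest and is eliminated.
Round 3: Jasper 14, Brookfield 9. Jasper has a majority.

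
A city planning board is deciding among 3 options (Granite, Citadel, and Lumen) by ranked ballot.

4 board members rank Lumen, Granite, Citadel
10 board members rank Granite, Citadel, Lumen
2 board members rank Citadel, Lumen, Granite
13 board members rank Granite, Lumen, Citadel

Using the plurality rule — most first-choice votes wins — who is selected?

Granite

First-place vote totals:
  Granite: 23
  Citadel: 2
  Lumen: 4
Granite has the most first-place votes.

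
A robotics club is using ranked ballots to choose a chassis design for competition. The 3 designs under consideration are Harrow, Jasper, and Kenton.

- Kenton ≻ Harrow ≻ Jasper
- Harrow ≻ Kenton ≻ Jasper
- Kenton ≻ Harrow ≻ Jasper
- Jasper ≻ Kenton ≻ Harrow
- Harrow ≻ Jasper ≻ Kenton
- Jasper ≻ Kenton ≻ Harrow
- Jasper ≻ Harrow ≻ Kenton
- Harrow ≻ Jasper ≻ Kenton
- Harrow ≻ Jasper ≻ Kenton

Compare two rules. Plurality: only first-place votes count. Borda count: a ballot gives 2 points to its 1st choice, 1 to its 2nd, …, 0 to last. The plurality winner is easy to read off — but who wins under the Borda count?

Plurality first-place counts: Harrow 4, Jasper 3, Kenton 2 → Harrow.
Borda totals: Harrow 11, Jasper 9, Kenton 7 → Harrow.

Harrow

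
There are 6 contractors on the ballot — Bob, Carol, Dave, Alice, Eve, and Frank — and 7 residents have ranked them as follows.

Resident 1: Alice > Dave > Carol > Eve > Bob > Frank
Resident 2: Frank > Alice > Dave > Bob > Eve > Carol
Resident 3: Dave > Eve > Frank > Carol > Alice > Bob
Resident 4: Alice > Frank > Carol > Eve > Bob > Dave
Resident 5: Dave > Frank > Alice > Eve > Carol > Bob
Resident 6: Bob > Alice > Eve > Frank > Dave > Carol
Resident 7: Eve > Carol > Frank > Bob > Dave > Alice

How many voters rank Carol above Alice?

Ballots ranking Carol above Alice: 2.
Ballots ranking Alice above Carol: 5.
So 2 of 7 voters prefer Carol to Alice.

2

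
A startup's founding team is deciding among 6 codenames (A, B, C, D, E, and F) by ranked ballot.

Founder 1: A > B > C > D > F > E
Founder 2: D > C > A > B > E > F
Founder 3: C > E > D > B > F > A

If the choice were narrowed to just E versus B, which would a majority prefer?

B

Ballots ranking E above B: 1.
Ballots ranking B above E: 2.
B wins the head-to-head, 2–1.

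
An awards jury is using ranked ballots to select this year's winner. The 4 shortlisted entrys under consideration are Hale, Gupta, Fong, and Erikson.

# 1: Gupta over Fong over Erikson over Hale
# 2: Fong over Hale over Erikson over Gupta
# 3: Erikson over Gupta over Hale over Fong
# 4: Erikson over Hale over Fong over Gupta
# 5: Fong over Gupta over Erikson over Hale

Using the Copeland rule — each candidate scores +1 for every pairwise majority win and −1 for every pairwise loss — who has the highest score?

Fong

Pairwise results:
  Hale vs Gupta: Gupta wins 3–2.
  Hale vs Fong: Fong wins 3–2.
  Hale vs Erikson: Erikson wins 4–1.
  Gupta vs Fong: Fong wins 3–2.
  Gupta vs Erikson: Erikson wins 3–2.
  Fong vs Erikson: Fong wins 3–2.
Copeland scores (wins − losses):
  Hale: 0 − 3 = -3
  Gupta: 1 − 2 = -1
  Fong: 3 − 0 = 3
  Erikson: 2 − 1 = 1
Fong has the best Copeland score.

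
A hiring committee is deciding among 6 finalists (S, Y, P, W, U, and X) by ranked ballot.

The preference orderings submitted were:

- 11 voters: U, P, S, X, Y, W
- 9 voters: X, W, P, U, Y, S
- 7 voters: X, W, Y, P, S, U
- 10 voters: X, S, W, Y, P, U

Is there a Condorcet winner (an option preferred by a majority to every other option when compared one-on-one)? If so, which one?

X

Head-to-head results (37 voters total):
S vs Y: S wins 21–16.
S vs P: P wins 27–10.
S vs W: S wins 21–16.
S vs U: U wins 20–17.
S vs X: X wins 26–11.
Y vs P: P wins 20–17.
Y vs W: W wins 26–11.
Y vs U: U wins 20–17.
Y vs X: X wins 37–0.
P vs W: W wins 26–11.
P vs U: P wins 26–11.
P vs X: X wins 26–11.
W vs U: W wins 26–11.
W vs X: X wins 37–0.
U vs X: X wins 26–11.
X beats each rival — S (26–11), Y (37–0), P (26–11), W (37–0), U (26–11) — so X is the Condorcet winner.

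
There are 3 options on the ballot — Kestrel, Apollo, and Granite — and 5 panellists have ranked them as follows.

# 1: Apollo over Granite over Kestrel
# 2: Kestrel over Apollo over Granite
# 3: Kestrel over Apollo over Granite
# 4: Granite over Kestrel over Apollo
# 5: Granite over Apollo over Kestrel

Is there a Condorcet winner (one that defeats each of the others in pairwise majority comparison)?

No

Head-to-head results (5 voters total):
Kestrel vs Apollo: Kestrel wins 3–2.
Kestrel vs Granite: Granite wins 3–2.
Apollo vs Granite: Apollo wins 3–2.
No candidate beats all others: Kestrel beats Apollo beats Granite beats Kestrel, a majority cycle.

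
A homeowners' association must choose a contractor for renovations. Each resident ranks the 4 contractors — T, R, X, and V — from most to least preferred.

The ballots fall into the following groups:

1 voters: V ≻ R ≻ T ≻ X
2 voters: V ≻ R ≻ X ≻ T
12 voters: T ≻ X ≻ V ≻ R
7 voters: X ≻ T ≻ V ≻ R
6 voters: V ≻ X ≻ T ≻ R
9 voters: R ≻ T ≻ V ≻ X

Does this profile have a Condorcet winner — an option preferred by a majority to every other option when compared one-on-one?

Head-to-head results (37 voters total):
T vs R: T wins 25–12.
T vs X: T wins 22–15.
T vs V: T wins 28–9.
R vs X: X wins 25–12.
R vs V: V wins 28–9.
X vs V: X wins 19–18.
T beats each rival — R (25–12), X (22–15), V (28–9) — so T is the Condorcet winner.

Yes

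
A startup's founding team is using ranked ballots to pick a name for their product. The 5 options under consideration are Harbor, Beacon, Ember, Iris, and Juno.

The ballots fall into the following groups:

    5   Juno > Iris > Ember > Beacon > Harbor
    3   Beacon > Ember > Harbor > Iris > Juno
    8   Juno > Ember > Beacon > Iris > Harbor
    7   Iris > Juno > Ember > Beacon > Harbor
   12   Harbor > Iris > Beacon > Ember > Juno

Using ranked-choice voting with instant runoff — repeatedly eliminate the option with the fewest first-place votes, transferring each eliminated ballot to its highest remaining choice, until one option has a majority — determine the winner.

Round 1: Juno 13, Harbor 12, Iris 7, Beacon 3, Ember 0. Ember has the fewest and is eliminated.
Round 2: Juno 13, Harbor 12, Iris 7, Beacon 3. Beacon has the fewest and is eliminated.
Round 3: Harbor 15, Juno 13, Iris 7. Iris has the fewest and is eliminated.
Round 4: Juno 20, Harbor 15. Juno has a majority.

Juno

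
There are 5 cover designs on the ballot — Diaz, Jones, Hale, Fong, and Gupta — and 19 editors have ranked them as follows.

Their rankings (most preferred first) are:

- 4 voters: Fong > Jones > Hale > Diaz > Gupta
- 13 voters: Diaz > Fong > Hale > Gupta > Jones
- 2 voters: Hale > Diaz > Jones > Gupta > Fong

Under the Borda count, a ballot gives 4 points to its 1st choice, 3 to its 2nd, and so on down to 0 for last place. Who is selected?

Diaz

Borda scores:
  Diaz: 4·1 + 13·4 + 2·3 = 62
  Jones: 4·3 + 13·0 + 2·2 = 16
  Hale: 4·2 + 13·2 + 2·4 = 42
  Fong: 4·4 + 13·3 + 2·0 = 55
  Gupta: 4·0 + 13·1 + 2·1 = 15
Diaz has the highest total.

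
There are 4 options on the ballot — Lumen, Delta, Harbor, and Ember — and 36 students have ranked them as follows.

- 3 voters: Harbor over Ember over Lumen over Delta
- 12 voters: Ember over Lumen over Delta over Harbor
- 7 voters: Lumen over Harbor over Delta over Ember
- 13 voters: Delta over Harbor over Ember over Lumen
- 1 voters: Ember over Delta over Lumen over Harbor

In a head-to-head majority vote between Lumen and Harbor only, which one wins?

Lumen

Ballots ranking Lumen above Harbor: 12+7+1 = 20.
Ballots ranking Harbor above Lumen: 3+13 = 16.
Lumen wins the head-to-head, 20–16.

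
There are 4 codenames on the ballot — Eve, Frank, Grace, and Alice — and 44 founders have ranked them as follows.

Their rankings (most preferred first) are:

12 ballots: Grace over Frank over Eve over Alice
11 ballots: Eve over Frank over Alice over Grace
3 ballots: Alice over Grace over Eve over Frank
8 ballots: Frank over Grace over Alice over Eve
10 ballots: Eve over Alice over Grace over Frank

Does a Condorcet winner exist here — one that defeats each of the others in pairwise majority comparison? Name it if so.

Head-to-head results (44 voters total):
Eve vs Frank: Eve wins 24–20.
Eve vs Grace: Grace wins 23–21.
Eve vs Alice: Eve wins 33–11.
Frank vs Grace: Grace wins 25–19.
Frank vs Alice: Frank wins 31–13.
Grace vs Alice: Alice wins 24–20.
No candidate beats all others: Eve beats Alice beats Grace beats Eve, a majority cycle.

No Condorcet winner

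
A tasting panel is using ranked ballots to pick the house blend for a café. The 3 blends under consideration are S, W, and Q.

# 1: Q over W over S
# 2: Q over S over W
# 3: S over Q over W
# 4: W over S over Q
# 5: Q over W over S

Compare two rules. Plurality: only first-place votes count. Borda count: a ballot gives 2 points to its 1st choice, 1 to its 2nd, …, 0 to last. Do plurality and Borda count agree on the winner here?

Yes

Plurality first-place counts: S 1, W 1, Q 3 → Q.
Borda totals: S 4, W 4, Q 7 → Q.
The two rules agree on Q.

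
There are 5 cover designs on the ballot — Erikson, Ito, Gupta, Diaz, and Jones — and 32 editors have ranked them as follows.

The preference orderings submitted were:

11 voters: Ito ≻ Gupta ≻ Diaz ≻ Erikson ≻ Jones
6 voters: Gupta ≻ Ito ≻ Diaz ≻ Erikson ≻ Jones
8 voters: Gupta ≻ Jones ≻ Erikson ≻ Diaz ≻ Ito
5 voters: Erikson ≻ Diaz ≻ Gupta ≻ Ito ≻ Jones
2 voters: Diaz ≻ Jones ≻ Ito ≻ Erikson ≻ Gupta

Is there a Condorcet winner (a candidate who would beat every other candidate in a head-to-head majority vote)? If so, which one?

Head-to-head results (32 voters total):
Erikson vs Ito: Ito wins 19–13.
Erikson vs Gupta: Gupta wins 25–7.
Erikson vs Diaz: Diaz wins 19–13.
Erikson vs Jones: Erikson wins 22–10.
Ito vs Gupta: Gupta wins 19–13.
Ito vs Diaz: Ito wins 17–15.
Ito vs Jones: Ito wins 22–10.
Gupta vs Diaz: Gupta wins 25–7.
Gupta vs Jones: Gupta wins 30–2.
Diaz vs Jones: Diaz wins 24–8.
Gupta beats each rival — Erikson (25–7), Ito (19–13), Diaz (25–7), Jones (30–2) — so Gupta is the Condorcet winner.

Gupta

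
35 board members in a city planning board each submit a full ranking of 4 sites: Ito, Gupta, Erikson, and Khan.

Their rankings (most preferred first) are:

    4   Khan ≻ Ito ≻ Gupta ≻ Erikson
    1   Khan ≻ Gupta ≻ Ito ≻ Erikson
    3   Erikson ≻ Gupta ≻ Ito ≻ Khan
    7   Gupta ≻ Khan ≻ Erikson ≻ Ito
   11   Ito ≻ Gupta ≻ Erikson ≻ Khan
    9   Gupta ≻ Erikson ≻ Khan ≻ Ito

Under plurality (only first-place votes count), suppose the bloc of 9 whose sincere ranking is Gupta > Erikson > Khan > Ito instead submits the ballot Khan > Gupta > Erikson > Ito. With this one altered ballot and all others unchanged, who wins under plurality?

Khan

First-place totals with the altered ballot: Ito 11, Gupta 7, Erikson 3, Khan 14.
The switch changes the winner from Gupta to Khan.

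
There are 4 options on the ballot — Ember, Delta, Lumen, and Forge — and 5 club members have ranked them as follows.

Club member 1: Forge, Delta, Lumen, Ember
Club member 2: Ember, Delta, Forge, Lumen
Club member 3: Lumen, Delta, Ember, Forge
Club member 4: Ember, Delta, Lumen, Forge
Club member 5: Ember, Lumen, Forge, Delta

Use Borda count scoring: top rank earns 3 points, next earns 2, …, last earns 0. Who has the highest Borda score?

Ember

Borda scores:
  Ember: 0 + 3 + 1 + 3 + 3 = 10
  Delta: 2 + 2 + 2 + 2 + 0 = 8
  Lumen: 1 + 0 + 3 + 1 + 2 = 7
  Forge: 3 + 1 + 0 + 0 + 1 = 5
Ember has the highest total.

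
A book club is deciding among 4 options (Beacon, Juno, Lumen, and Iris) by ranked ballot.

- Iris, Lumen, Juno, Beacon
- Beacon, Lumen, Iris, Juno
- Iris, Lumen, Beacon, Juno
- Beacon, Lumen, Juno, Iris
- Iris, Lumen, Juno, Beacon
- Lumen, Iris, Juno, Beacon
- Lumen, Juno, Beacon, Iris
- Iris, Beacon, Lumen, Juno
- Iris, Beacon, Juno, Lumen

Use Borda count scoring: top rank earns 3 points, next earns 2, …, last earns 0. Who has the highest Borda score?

Borda scores:
  Beacon: 0 + 3 + 1 + 3 + 0 + 0 + 1 + 2 + 2 = 12
  Juno: 1 + 0 + 0 + 1 + 1 + 1 + 2 + 0 + 1 = 7
  Lumen: 2 + 2 + 2 + 2 + 2 + 3 + 3 + 1 + 0 = 17
  Iris: 3 + 1 + 3 + 0 + 3 + 2 + 0 + 3 + 3 = 18
Iris has the highest total.

Iris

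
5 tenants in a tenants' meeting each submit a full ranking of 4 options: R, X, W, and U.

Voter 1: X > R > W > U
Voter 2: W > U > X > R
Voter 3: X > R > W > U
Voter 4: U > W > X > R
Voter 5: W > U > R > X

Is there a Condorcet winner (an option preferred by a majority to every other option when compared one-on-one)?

Head-to-head results (5 voters total):
R vs X: X wins 4–1.
R vs W: W wins 3–2.
R vs U: U wins 3–2.
X vs W: W wins 3–2.
X vs U: U wins 3–2.
W vs U: W wins 4–1.
W beats each rival — R (3–2), X (3–2), U (4–1) — so W is the Condorcet winner.

Yes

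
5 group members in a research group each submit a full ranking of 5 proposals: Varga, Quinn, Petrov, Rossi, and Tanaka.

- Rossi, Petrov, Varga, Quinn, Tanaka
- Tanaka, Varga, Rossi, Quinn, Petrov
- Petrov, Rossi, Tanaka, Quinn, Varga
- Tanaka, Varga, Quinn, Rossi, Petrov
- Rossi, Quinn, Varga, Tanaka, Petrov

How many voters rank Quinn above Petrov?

Ballots ranking Quinn above Petrov: 3.
Ballots ranking Petrov above Quinn: 2.
So 3 of 5 voters prefer Quinn to Petrov.

3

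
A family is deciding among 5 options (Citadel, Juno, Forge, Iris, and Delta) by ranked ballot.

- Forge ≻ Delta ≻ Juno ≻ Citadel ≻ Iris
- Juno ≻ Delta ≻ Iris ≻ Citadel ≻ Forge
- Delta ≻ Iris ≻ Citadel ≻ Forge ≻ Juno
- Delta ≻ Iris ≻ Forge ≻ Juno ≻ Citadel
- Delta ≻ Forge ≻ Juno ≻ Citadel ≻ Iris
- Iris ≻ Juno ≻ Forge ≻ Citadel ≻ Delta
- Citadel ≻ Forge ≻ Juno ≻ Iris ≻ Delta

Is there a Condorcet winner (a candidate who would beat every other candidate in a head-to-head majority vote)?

Head-to-head results (7 voters total):
Citadel vs Juno: Juno wins 5–2.
Citadel vs Forge: Forge wins 4–3.
Citadel vs Iris: Iris wins 4–3.
Citadel vs Delta: Delta wins 5–2.
Juno vs Forge: Forge wins 5–2.
Juno vs Iris: Juno wins 4–3.
Juno vs Delta: Delta wins 4–3.
Forge vs Iris: Iris wins 4–3.
Forge vs Delta: Delta wins 4–3.
Iris vs Delta: Delta wins 5–2.
Delta beats each rival — Citadel (5–2), Juno (4–3), Forge (4–3), Iris (5–2) — so Delta is the Condorcet winner.

Yes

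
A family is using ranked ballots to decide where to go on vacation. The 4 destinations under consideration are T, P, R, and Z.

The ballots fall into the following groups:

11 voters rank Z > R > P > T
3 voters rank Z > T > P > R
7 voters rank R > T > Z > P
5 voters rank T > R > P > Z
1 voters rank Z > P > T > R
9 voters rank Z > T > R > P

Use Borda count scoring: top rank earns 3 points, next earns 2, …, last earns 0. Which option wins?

Z

Borda scores:
  T: 11·0 + 3·2 + 7·2 + 5·3 + 1 + 9·2 = 54
  P: 11·1 + 3·1 + 7·0 + 5·1 + 2 + 9·0 = 21
  R: 11·2 + 3·0 + 7·3 + 5·2 + 0 + 9·1 = 62
  Z: 11·3 + 3·3 + 7·1 + 5·0 + 3 + 9·3 = 79
Z has the highest total.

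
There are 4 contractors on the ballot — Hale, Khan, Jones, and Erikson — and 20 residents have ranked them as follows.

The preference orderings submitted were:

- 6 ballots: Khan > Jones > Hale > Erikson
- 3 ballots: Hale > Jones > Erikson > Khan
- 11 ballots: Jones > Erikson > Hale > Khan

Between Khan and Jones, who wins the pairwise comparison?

Ballots ranking Khan above Jones: 6.
Ballots ranking Jones above Khan: 3+11 = 14.
Jones wins the head-to-head, 14–6.

Jones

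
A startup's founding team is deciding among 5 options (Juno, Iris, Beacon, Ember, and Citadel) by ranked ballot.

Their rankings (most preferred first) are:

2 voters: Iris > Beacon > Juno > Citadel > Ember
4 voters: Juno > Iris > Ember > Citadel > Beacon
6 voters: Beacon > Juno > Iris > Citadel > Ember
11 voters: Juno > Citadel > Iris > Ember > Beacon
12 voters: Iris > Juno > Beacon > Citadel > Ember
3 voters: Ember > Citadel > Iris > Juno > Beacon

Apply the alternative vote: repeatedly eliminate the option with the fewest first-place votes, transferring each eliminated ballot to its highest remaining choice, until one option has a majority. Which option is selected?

Juno

Round 1: Juno 15, Iris 14, Beacon 6, Ember 3, Citadel 0. Citadel has the fewest and is eliminated.
Round 2: Juno 15, Iris 14, Beacon 6, Ember 3. Ember has the fewest and is eliminated.
Round 3: Iris 17, Juno 15, Beacon 6. Beacon has the fewest and is eliminated.
Round 4: Juno 21, Iris 17. Juno has a majority.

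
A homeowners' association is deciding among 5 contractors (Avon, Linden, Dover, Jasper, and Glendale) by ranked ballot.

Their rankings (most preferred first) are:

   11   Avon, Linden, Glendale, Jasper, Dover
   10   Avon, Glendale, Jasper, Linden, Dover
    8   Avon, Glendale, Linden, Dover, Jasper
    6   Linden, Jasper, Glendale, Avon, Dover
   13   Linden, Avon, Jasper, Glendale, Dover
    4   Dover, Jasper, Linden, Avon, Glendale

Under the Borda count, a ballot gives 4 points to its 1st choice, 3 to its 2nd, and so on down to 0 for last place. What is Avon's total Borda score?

Borda scores:
  Avon: 11·4 + 10·4 + 8·4 + 6·1 + 13·3 + 4·1 = 165
  Linden: 11·3 + 10·1 + 8·2 + 6·4 + 13·4 + 4·2 = 143
  Dover: 11·0 + 10·0 + 8·1 + 6·0 + 13·0 + 4·4 = 24
  Jasper: 11·1 + 10·2 + 8·0 + 6·3 + 13·2 + 4·3 = 87
  Glendale: 11·2 + 10·3 + 8·3 + 6·2 + 13·1 + 4·0 = 101

165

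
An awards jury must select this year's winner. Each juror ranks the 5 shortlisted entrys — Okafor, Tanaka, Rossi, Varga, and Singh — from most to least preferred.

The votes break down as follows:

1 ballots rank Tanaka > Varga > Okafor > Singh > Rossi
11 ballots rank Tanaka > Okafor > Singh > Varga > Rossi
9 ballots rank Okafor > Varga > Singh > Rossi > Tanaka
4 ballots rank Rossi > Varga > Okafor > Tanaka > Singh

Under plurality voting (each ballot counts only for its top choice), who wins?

Tanaka

First-place vote totals:
  Okafor: 9
  Tanaka: 12
  Rossi: 4
  Varga: 0
  Singh: 0
Tanaka has the most first-place votes.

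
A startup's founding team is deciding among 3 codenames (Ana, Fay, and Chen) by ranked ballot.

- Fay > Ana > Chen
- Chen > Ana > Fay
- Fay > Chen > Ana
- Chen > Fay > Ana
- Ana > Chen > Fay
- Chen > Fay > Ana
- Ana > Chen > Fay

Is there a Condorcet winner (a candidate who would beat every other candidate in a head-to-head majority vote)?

Head-to-head results (7 voters total):
Ana vs Fay: Fay wins 4–3.
Ana vs Chen: Chen wins 4–3.
Fay vs Chen: Chen wins 5–2.
Chen beats each rival — Ana (4–3), Fay (5–2) — so Chen is the Condorcet winner.

Yes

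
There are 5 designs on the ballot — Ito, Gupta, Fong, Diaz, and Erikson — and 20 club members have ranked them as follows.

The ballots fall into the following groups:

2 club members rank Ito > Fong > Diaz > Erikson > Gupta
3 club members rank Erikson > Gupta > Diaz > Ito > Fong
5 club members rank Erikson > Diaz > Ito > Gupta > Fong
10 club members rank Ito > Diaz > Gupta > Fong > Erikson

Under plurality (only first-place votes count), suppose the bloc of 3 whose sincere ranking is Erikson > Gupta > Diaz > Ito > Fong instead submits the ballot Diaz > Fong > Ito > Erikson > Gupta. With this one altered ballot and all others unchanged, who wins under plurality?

Ito

First-place totals with the altered ballot: Ito 12, Gupta 0, Fong 0, Diaz 3, Erikson 5.
The winner is unchanged: still Ito.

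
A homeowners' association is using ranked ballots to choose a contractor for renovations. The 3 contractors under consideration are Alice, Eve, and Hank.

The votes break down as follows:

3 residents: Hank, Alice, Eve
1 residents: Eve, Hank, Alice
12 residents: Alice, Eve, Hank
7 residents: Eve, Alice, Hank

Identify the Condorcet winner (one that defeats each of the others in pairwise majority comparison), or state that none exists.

Alice

Head-to-head results (23 voters total):
Alice vs Eve: Alice wins 15–8.
Alice vs Hank: Alice wins 19–4.
Eve vs Hank: Eve wins 20–3.
Alice beats each rival — Eve (15–8), Hank (19–4) — so Alice is the Condorcet winner.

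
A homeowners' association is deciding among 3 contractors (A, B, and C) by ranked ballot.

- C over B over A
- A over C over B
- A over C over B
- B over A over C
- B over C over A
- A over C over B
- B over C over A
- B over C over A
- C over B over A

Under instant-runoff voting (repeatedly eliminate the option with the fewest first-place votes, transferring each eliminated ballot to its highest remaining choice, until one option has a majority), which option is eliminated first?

Round 1: B 4, A 3, C 2. C has the fewest and is eliminated.
Round 2: B 6, A 3. B has a majority.

C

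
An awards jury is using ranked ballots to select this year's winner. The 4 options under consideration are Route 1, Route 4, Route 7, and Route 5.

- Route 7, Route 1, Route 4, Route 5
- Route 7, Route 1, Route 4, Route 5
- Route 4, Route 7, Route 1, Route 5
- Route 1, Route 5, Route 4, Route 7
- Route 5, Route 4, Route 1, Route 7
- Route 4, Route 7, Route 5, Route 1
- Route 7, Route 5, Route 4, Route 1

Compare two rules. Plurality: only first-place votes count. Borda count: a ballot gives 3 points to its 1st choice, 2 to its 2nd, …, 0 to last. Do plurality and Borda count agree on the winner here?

Yes

Plurality first-place counts: Route 1 1, Route 4 2, Route 7 3, Route 5 1 → Route 7.
Borda totals: Route 1 9, Route 4 12, Route 7 13, Route 5 8 → Route 7.
The two rules agree on Route 7.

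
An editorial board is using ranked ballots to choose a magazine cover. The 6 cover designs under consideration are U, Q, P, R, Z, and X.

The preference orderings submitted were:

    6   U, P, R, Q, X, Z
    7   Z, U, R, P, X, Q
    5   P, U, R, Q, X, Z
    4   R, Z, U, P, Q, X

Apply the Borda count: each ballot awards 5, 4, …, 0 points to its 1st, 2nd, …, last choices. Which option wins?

U

Borda scores:
  U: 6·5 + 7·4 + 5·4 + 4·3 = 90
  Q: 6·2 + 7·0 + 5·2 + 4·1 = 26
  P: 6·4 + 7·2 + 5·5 + 4·2 = 71
  R: 6·3 + 7·3 + 5·3 + 4·5 = 74
  Z: 6·0 + 7·5 + 5·0 + 4·4 = 51
  X: 6·1 + 7·1 + 5·1 + 4·0 = 18
U has the highest total.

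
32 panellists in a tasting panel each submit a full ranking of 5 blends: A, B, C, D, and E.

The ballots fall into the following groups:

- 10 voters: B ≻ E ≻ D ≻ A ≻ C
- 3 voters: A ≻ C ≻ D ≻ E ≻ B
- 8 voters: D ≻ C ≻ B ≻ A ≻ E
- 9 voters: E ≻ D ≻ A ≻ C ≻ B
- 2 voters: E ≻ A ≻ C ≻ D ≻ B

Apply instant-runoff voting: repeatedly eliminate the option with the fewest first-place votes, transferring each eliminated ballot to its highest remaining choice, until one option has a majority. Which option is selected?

Round 1: E 11, B 10, D 8, A 3, C 0. C has the fewest and is eliminated.
Round 2: E 11, B 10, D 8, A 3. A has the fewest and is eliminated.
Round 3: D 11, E 11, B 10. B has the fewest and is eliminated.
Round 4: E 21, D 11. E has a majority.

E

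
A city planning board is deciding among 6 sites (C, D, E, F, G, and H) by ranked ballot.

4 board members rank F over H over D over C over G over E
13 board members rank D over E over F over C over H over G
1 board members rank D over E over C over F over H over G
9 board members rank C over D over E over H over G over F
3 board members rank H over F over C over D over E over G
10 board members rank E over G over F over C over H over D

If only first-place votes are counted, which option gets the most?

First-place vote totals:
  C: 9
  D: 14
  E: 10
  F: 4
  G: 0
  H: 3
D has the most first-place votes.

D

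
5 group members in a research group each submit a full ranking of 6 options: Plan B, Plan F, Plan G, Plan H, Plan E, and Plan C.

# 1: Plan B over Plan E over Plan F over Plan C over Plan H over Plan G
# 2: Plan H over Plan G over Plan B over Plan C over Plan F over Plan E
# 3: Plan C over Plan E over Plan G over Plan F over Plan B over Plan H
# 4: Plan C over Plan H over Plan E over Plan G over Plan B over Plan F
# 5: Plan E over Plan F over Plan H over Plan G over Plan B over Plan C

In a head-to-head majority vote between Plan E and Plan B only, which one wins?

Ballots ranking Plan E above Plan B: 3.
Ballots ranking Plan B above Plan E: 2.
Plan E wins the head-to-head, 3–2.

Plan E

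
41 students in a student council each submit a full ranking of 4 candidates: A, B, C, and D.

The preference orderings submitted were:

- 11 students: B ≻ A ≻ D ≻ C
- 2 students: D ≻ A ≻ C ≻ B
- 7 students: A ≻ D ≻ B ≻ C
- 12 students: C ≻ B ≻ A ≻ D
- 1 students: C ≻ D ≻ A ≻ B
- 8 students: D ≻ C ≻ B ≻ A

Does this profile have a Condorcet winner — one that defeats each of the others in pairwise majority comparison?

No

Head-to-head results (41 voters total):
A vs B: B wins 31–10.
A vs C: C wins 21–20.
A vs D: A wins 30–11.
B vs C: C wins 23–18.
B vs D: B wins 23–18.
C vs D: D wins 28–13.
No candidate beats all others: A beats D beats C beats A, a majority cycle.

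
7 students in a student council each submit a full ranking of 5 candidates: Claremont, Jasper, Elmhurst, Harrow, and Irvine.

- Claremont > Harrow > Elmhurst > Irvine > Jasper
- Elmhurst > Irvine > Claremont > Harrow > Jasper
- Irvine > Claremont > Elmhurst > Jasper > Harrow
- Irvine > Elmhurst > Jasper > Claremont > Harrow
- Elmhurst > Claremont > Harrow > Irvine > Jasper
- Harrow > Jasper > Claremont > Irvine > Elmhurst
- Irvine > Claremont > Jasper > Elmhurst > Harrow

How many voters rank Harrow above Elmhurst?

2

Ballots ranking Harrow above Elmhurst: 2.
Ballots ranking Elmhurst above Harrow: 5.
So 2 of 7 voters prefer Harrow to Elmhurst.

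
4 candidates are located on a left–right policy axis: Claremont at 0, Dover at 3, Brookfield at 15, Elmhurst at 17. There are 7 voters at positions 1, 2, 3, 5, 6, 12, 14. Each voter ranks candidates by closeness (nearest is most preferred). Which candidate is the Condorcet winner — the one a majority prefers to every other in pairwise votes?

With single-peaked preferences on a line, the Condorcet winner is the candidate closest to the median voter.
The median voter (position 5) is closest to Dover at 3.
Check: Dover vs Claremont — voters closer to Dover: 6 of 7.

Dover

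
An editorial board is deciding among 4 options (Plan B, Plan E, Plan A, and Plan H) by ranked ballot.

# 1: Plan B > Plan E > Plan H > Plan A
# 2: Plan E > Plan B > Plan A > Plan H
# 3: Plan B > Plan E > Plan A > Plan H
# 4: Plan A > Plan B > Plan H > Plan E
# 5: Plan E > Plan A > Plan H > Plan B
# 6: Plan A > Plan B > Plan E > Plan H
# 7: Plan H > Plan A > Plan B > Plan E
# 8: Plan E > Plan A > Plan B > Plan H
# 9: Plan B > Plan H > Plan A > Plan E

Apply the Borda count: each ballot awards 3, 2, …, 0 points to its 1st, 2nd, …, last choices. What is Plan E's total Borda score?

Borda scores:
  Plan B: 3 + 2 + 3 + 2 + 0 + 2 + 1 + 1 + 3 = 17
  Plan E: 2 + 3 + 2 + 0 + 3 + 1 + 0 + 3 + 0 = 14
  Plan A: 0 + 1 + 1 + 3 + 2 + 3 + 2 + 2 + 1 = 15
  Plan H: 1 + 0 + 0 + 1 + 1 + 0 + 3 + 0 + 2 = 8

14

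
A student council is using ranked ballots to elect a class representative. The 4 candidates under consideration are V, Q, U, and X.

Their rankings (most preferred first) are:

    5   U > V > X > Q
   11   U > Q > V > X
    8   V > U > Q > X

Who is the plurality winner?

First-place vote totals:
  V: 8
  Q: 0
  U: 16
  X: 0
U has the most first-place votes.

U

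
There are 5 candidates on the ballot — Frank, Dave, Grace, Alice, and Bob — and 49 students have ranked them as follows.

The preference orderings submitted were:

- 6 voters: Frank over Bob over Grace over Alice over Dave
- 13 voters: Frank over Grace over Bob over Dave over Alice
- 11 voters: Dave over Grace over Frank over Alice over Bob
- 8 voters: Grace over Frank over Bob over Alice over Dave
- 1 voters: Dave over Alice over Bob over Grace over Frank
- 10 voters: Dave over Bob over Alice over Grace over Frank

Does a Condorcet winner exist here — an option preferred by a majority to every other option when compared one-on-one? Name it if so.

Grace

Head-to-head results (49 voters total):
Frank vs Dave: Frank wins 27–22.
Frank vs Grace: Grace wins 30–19.
Frank vs Alice: Frank wins 38–11.
Frank vs Bob: Frank wins 38–11.
Dave vs Grace: Grace wins 27–22.
Dave vs Alice: Dave wins 35–14.
Dave vs Bob: Bob wins 27–22.
Grace vs Alice: Grace wins 38–11.
Grace vs Bob: Grace wins 32–17.
Alice vs Bob: Bob wins 37–12.
Grace beats each rival — Frank (30–19), Dave (27–22), Alice (38–11), Bob (32–17) — so Grace is the Condorcet winner.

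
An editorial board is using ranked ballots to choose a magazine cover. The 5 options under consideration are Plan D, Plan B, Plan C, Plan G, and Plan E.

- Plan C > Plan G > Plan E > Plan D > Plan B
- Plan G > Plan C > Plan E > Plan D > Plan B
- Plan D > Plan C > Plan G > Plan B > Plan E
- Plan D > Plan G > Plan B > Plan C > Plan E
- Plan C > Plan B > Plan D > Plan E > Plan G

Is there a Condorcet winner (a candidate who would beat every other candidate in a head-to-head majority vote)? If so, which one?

Plan C

Head-to-head results (5 voters total):
Plan D vs Plan B: Plan D wins 4–1.
Plan D vs Plan C: Plan C wins 3–2.
Plan D vs Plan G: Plan D wins 3–2.
Plan D vs Plan E: Plan D wins 3–2.
Plan B vs Plan C: Plan C wins 4–1.
Plan B vs Plan G: Plan G wins 4–1.
Plan B vs Plan E: Plan B wins 3–2.
Plan C vs Plan G: Plan C wins 3–2.
Plan C vs Plan E: Plan C wins 5–0.
Plan G vs Plan E: Plan G wins 4–1.
Plan C beats each rival — Plan D (3–2), Plan B (4–1), Plan G (3–2), Plan E (5–0) — so Plan C is the Condorcet winner.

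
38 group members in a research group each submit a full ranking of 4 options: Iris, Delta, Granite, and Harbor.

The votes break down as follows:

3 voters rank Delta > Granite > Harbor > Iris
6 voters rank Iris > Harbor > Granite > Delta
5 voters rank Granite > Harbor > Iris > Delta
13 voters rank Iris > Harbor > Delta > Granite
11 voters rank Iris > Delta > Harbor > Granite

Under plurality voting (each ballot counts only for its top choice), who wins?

Iris

First-place vote totals:
  Iris: 30
  Delta: 3
  Granite: 5
  Harbor: 0
Iris has the most first-place votes.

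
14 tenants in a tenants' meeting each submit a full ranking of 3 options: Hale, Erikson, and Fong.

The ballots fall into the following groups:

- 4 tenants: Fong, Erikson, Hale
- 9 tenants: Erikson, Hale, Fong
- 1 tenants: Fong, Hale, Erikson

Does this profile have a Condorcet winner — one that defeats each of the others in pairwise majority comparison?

Yes

Head-to-head results (14 voters total):
Hale vs Erikson: Erikson wins 13–1.
Hale vs Fong: Hale wins 9–5.
Erikson vs Fong: Erikson wins 9–5.
Erikson beats each rival — Hale (13–1), Fong (9–5) — so Erikson is the Condorcet winner.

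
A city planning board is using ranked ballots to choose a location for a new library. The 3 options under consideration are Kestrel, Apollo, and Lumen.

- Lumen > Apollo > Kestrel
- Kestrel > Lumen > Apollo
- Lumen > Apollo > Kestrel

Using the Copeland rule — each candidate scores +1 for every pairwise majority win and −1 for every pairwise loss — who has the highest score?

Lumen

Pairwise results:
  Kestrel vs Apollo: Apollo wins 2–1.
  Kestrel vs Lumen: Lumen wins 2–1.
  Apollo vs Lumen: Lumen wins 3–0.
Copeland scores (wins − losses):
  Kestrel: 0 − 2 = -2
  Apollo: 1 − 1 = 0
  Lumen: 2 − 0 = 2
Lumen has the best Copeland score.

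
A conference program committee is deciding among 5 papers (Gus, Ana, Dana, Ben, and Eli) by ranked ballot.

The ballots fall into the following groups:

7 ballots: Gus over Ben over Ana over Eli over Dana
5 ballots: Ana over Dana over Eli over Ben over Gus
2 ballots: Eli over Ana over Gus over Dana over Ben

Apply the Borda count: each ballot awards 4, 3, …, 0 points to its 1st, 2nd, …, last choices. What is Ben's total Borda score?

Borda scores:
  Gus: 7·4 + 5·0 + 2·2 = 32
  Ana: 7·2 + 5·4 + 2·3 = 40
  Dana: 7·0 + 5·3 + 2·1 = 17
  Ben: 7·3 + 5·1 + 2·0 = 26
  Eli: 7·1 + 5·2 + 2·4 = 25

26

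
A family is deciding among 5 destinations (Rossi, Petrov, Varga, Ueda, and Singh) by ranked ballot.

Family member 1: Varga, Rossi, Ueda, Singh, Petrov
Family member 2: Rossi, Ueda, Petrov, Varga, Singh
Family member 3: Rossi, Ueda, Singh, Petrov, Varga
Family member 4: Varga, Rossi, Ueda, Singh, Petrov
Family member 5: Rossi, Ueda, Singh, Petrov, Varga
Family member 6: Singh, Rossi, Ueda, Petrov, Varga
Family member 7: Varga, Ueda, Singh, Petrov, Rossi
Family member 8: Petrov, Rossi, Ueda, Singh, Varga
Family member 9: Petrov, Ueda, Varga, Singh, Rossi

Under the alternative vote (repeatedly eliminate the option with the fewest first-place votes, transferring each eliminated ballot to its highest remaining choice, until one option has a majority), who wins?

Rossi

Round 1: Rossi 3, Varga 3, Petrov 2, Singh 1, Ueda 0. Ueda has the fewest and is eliminated.
Round 2: Rossi 3, Varga 3, Petrov 2, Singh 1. Singh has the fewest and is eliminated.
Round 3: Rossi 4, Varga 3, Petrov 2. Petrov has the fewest and is eliminated.
Round 4: Rossi 5, Varga 4. Rossi has a majority.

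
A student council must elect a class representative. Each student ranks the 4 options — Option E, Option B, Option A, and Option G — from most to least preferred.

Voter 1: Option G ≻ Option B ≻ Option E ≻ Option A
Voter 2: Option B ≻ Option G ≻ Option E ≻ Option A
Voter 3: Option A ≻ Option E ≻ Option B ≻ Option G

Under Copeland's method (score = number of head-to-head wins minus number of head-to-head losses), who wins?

Option B

Pairwise results:
  Option E vs Option B: Option B wins 2–1.
  Option E vs Option A: Option E wins 2–1.
  Option E vs Option G: Option G wins 2–1.
  Option B vs Option A: Option B wins 2–1.
  Option B vs Option G: Option B wins 2–1.
  Option A vs Option G: Option G wins 2–1.
Copeland scores (wins − losses):
  Option E: 1 − 2 = -1
  Option B: 3 − 0 = 3
  Option A: 0 − 3 = -3
  Option G: 2 − 1 = 1
Option B has the best Copeland score.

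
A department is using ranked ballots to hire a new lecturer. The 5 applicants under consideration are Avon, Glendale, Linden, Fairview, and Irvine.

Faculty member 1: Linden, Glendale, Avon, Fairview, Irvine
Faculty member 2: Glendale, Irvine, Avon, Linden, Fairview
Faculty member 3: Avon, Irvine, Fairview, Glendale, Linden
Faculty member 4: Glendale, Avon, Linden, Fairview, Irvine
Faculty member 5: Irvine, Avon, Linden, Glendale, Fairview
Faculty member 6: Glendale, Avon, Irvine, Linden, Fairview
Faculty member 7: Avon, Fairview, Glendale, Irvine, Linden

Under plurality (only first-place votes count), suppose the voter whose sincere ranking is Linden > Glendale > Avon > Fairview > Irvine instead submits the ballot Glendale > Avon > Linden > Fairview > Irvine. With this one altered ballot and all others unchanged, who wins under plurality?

First-place totals with the altered ballot: Avon 2, Glendale 4, Linden 0, Fairview 0, Irvine 1.
The winner is unchanged: still Glendale.

Glendale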